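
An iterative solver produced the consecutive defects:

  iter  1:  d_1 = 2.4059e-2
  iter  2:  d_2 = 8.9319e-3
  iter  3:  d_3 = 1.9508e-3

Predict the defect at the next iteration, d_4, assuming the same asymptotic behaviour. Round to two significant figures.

1.9e-4

First estimate the order: p ≈ ln(d_3/d_2) / ln(d_2/d_1) = ln(1.9508e-3/8.9319e-3)/ln(8.9319e-3/2.4059e-2) = ln(0.218408)/ln(0.37125) ≈ 1.5354.
Then d_4 ≈ d_3·(d_3/d_2)^p = 1.9508e-3·(0.218408)^1.5354 = 1.9508e-3·0.0967192 ≈ 0.0001887.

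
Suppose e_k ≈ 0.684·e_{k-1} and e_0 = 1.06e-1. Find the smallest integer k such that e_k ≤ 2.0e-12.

After k steps, e_k ≈ 1.06e-1·0.684^k.
Need 0.684^k ≤ 2.0e-12/1.06e-1 = 1.88679e-11.
k ≥ ln(1.88679e-11)/ln(0.684) = -24.6936/-0.37980 = 65.017.
Smallest integer k = 66.

66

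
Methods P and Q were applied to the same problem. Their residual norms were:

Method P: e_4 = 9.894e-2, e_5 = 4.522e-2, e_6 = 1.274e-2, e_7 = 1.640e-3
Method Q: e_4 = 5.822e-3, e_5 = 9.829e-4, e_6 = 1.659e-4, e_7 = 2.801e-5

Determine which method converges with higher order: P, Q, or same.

P

Method P: p ≈ ln(1.640e-3/1.274e-2)/ln(1.274e-2/4.522e-2) ≈ 1.62.
Method Q: p ≈ ln(2.801e-5/1.659e-4)/ln(1.659e-4/9.829e-4) ≈ 1.00.
Method P has the higher order (≈1.6 vs ≈1.0).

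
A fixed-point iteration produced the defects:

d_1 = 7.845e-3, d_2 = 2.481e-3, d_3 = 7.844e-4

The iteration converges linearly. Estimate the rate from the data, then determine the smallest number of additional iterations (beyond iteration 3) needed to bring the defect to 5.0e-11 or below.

15

Rate ρ ≈ d_3/d_2 = 7.844e-4/2.481e-3 = 0.3162.
After j more steps, d_{3+j} ≈ 7.844e-4·ρ^j; need ρ^j ≤ 5.0e-11/7.844e-4 = 6.3743e-08.
j ≥ ln(6.3743e-08)/ln(0.3162) = -16.5684/-1.15138 = 14.390.
So 15 more iterations are needed.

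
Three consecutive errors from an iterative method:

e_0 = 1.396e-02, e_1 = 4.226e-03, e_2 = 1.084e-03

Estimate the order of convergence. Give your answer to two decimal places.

p ≈ ln(e_2/e_1) / ln(e_1/e_0)
  = ln(1.084e-03/4.226e-03) / ln(4.226e-03/1.396e-02)
  = ln(0.256507) / ln(0.302722)
  = -1.36060 / -1.19494 ≈ 1.13863

1.14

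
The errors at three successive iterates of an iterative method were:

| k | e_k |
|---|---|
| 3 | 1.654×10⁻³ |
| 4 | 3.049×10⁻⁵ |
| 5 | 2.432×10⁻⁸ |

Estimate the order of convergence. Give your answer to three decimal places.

1.786

p ≈ ln(e_5/e_4) / ln(e_4/e_3)
  = ln(2.432×10⁻⁸/3.049×10⁻⁵) / ln(3.049×10⁻⁵/1.654×10⁻³)
  = ln(0.000797639) / ln(0.0184341)
  = -7.133854 / -3.993553 ≈ 1.786343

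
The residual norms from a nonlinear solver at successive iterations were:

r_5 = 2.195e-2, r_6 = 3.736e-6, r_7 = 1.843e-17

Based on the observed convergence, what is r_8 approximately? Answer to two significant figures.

2.2e-51

First estimate the order: p ≈ ln(r_7/r_6) / ln(r_6/r_5) = ln(1.843e-17/3.736e-6)/ln(3.736e-6/2.195e-2) = ln(4.93308e-12)/ln(0.000170205) ≈ 2.9999.
Then r_8 ≈ r_7·(r_7/r_6)^p = 1.843e-17·(4.93308e-12)^2.9999 = 1.843e-17·1.20361e-34 ≈ 2.218e-51.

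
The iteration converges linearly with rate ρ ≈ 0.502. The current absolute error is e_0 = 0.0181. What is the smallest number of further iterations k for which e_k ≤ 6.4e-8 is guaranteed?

19

After k steps, e_k ≈ 0.0181·0.502^k.
Need 0.502^k ≤ 6.4e-8/0.0181 = 3.53591e-06.
k ≥ ln(3.53591e-06)/ln(0.502) = -12.5525/-0.68916 = 18.214.
Smallest integer k = 19.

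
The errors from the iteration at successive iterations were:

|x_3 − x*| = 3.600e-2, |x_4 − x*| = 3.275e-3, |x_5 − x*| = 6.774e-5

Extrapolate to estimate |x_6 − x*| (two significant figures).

1.3e-7

First estimate the order: p ≈ ln(|x_5 − x*|/|x_4 − x*|) / ln(|x_4 − x*|/|x_3 − x*|) = ln(6.774e-5/3.275e-3)/ln(3.275e-3/3.600e-2) = ln(0.020684)/ln(0.0909722) ≈ 1.6179.
Then |x_6 − x*| ≈ |x_5 − x*|·(|x_5 − x*|/|x_4 − x*|)^p = 6.774e-5·(0.020684)^1.6179 = 6.774e-5·0.00188306 ≈ 1.276e-07.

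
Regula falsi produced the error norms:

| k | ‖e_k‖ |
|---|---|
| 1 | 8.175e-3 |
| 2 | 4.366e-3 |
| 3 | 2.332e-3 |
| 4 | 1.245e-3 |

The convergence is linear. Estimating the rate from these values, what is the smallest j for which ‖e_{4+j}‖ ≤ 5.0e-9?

20

Rate ρ ≈ ‖e_4‖/‖e_3‖ = 1.245e-3/2.332e-3 = 0.5339.
After j more steps, ‖e_{4+j}‖ ≈ 1.245e-3·ρ^j; need ρ^j ≤ 5.0e-9/1.245e-3 = 4.01606e-06.
j ≥ ln(4.01606e-06)/ln(0.5339) = -12.4252/-0.62755 = 19.800.
So 20 more iterations are needed.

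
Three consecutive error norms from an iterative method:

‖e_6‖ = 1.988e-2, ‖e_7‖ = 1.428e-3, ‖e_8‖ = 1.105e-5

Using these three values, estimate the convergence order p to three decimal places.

1.846

p ≈ ln(‖e_8‖/‖e_7‖) / ln(‖e_7‖/‖e_6‖)
  = ln(1.105e-5/1.428e-3) / ln(1.428e-3/1.988e-2)
  = ln(0.0077381) / ln(0.071831)
  = -4.861599 / -2.633439 ≈ 1.846103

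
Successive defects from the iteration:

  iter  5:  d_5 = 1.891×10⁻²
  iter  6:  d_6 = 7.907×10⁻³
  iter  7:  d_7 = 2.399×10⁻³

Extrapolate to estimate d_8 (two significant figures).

First estimate the order: p ≈ ln(d_7/d_6) / ln(d_6/d_5) = ln(2.399×10⁻³/7.907×10⁻³)/ln(7.907×10⁻³/1.891×10⁻²) = ln(0.303402)/ln(0.418139) ≈ 1.3679.
Then d_8 ≈ d_7·(d_7/d_6)^p = 2.399×10⁻³·(0.303402)^1.3679 = 2.399×10⁻³·0.195638 ≈ 0.0004693.

4.7e-4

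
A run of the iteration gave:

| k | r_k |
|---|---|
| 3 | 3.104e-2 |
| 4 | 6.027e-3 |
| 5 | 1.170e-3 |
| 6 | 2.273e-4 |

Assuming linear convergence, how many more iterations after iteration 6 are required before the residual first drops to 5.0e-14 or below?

14

Rate ρ ≈ r_6/r_5 = 2.273e-4/1.170e-3 = 0.1943.
After j more steps, r_{6+j} ≈ 2.273e-4·ρ^j; need ρ^j ≤ 5.0e-14/2.273e-4 = 2.19974e-10.
j ≥ ln(2.19974e-10)/ln(0.1943) = -22.2375/-1.63835 = 13.573.
So 14 more iterations are needed.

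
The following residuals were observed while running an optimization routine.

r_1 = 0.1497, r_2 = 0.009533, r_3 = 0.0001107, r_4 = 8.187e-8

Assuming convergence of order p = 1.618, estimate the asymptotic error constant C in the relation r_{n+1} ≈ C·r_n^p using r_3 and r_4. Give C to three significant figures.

C ≈ r_4 / r_3^1.618
  = 8.187e-8 / (0.0001107)^1.618
  = 8.187e-8 / 3.97586e-07 ≈ 0.20592

0.206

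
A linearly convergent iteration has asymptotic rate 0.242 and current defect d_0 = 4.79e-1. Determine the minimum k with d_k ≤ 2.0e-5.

After k steps, d_k ≈ 4.79e-1·0.242^k.
Need 0.242^k ≤ 2.0e-5/4.79e-1 = 4.17537e-05.
k ≥ ln(4.17537e-05)/ln(0.242) = -10.0837/-1.41882 = 7.107.
Smallest integer k = 8.

8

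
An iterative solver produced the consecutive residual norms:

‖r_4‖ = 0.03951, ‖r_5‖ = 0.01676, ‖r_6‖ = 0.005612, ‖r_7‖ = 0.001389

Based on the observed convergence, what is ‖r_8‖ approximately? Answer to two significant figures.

First estimate the order: p ≈ ln(‖r_7‖/‖r_6‖) / ln(‖r_6‖/‖r_5‖) = ln(0.001389/0.005612)/ln(0.005612/0.01676) = ln(0.247505)/ln(0.334845) ≈ 1.2762.
Then ‖r_8‖ ≈ ‖r_7‖·(‖r_7‖/‖r_6‖)^p = 0.001389·(0.247505)^1.2762 = 0.001389·0.168303 ≈ 0.0002338.

2.3e-4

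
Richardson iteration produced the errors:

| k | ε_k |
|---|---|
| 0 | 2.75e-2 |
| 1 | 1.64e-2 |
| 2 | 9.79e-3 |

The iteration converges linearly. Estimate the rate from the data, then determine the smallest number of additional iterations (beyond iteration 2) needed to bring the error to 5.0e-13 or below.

46

Rate ρ ≈ ε_2/ε_1 = 9.79e-3/1.64e-2 = 0.5970.
After j more steps, ε_{2+j} ≈ 9.79e-3·ρ^j; need ρ^j ≤ 5.0e-13/9.79e-3 = 5.10725e-11.
j ≥ ln(5.10725e-11)/ln(0.5970) = -23.6978/-0.51584 = 45.940.
So 46 more iterations are needed.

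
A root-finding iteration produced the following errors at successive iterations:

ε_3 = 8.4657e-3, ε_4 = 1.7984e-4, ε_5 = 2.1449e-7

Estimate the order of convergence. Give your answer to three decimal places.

p ≈ ln(ε_5/ε_4) / ln(ε_4/ε_3)
  = ln(2.1449e-7/1.7984e-4) / ln(1.7984e-4/8.4657e-3)
  = ln(0.00119267) / ln(0.0212434)
  = -6.731561 / -3.851709 ≈ 1.747682

1.748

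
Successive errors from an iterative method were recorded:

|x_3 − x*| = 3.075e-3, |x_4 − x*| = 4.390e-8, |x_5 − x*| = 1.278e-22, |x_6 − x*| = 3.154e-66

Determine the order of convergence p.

3

Consecutive ratios: |x_6 − x*|/|x_5 − x*| = 3.154e-66/1.278e-22 = 2.46792e-44, |x_5 − x*|/|x_4 − x*| = 1.278e-22/4.390e-8 = 2.91116e-15.
p ≈ ln(2.46792e-44)/ln(2.91116e-15) = -100.4104/-33.4702 ≈ 3.00.
So the convergence is cubic (order 3).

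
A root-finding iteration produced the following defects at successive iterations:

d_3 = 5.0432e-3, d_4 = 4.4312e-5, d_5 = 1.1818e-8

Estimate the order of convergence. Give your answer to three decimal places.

1.738

p ≈ ln(d_5/d_4) / ln(d_4/d_3)
  = ln(1.1818e-8/4.4312e-5) / ln(4.4312e-5/5.0432e-3)
  = ln(0.0002667) / ln(0.00878648)
  = -8.229386 / -4.734541 ≈ 1.738159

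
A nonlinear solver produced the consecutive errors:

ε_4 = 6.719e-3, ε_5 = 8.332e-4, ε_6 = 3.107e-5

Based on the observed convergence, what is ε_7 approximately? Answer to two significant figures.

1.7e-7

First estimate the order: p ≈ ln(ε_6/ε_5) / ln(ε_5/ε_4) = ln(3.107e-5/8.332e-4)/ln(8.332e-4/6.719e-3) = ln(0.03729)/ln(0.124007) ≈ 1.5756.
Then ε_7 ≈ ε_6·(ε_6/ε_5)^p = 3.107e-5·(0.03729)^1.5756 = 3.107e-5·0.00561566 ≈ 1.745e-07.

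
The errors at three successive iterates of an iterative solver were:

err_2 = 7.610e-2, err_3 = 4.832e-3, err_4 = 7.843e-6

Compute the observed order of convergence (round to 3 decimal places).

p ≈ ln(err_4/err_3) / ln(err_3/err_2)
  = ln(7.843e-6/4.832e-3) / ln(4.832e-3/7.610e-2)
  = ln(0.00162314) / ln(0.0634954)
  = -6.423393 / -2.756788 ≈ 2.330028

2.330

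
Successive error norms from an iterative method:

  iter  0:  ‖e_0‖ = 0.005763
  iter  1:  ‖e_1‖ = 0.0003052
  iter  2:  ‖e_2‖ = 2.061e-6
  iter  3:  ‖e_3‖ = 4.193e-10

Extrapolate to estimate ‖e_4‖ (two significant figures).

2.2e-16

First estimate the order: p ≈ ln(‖e_3‖/‖e_2‖) / ln(‖e_2‖/‖e_1‖) = ln(4.193e-10/2.061e-6)/ln(2.061e-6/0.0003052) = ln(0.000203445)/ln(0.00675295) ≈ 1.7008.
Then ‖e_4‖ ≈ ‖e_3‖·(‖e_3‖/‖e_2‖)^p = 4.193e-10·(0.000203445)^1.7008 = 4.193e-10·5.2651e-07 ≈ 2.208e-16.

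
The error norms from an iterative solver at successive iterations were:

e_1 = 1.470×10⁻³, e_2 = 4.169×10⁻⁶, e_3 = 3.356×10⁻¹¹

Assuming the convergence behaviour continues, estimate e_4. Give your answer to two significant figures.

2.2e-21

First estimate the order: p ≈ ln(e_3/e_2) / ln(e_2/e_1) = ln(3.356×10⁻¹¹/4.169×10⁻⁶)/ln(4.169×10⁻⁶/1.470×10⁻³) = ln(8.04989e-06)/ln(0.00283605) ≈ 1.9999.
Then e_4 ≈ e_3·(e_3/e_2)^p = 3.356×10⁻¹¹·(8.04989e-06)^1.9999 = 3.356×10⁻¹¹·6.48768e-11 ≈ 2.177e-21.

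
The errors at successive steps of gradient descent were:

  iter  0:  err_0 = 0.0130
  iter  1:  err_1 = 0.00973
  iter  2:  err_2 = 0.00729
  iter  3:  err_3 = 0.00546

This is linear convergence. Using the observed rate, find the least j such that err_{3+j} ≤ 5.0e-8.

Rate ρ ≈ err_3/err_2 = 0.00546/0.00729 = 0.7490.
After j more steps, err_{3+j} ≈ 0.00546·ρ^j; need ρ^j ≤ 5.0e-8/0.00546 = 9.15751e-06.
j ≥ ln(9.15751e-06)/ln(0.7490) = -11.6009/-0.28902 = 40.139.
So 41 more iterations are needed.

41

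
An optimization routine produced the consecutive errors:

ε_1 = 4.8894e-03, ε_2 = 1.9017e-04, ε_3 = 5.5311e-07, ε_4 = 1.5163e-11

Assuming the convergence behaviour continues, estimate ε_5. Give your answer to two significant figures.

First estimate the order: p ≈ ln(ε_4/ε_3) / ln(ε_3/ε_2) = ln(1.5163e-11/5.5311e-07)/ln(5.5311e-07/1.9017e-04) = ln(2.74141e-05)/ln(0.0029085) ≈ 1.7987.
Then ε_5 ≈ ε_4·(ε_4/ε_3)^p = 1.5163e-11·(2.74141e-05)^1.7987 = 1.5163e-11·6.22707e-09 ≈ 9.442e-20.

9.4e-20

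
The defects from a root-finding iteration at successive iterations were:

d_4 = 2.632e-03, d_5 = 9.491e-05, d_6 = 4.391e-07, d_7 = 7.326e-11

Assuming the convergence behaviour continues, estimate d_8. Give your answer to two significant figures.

5.7e-17

First estimate the order: p ≈ ln(d_7/d_6) / ln(d_6/d_5) = ln(7.326e-11/4.391e-07)/ln(4.391e-07/9.491e-05) = ln(0.000166841)/ln(0.00462649) ≈ 1.6180.
Then d_8 ≈ d_7·(d_7/d_6)^p = 7.326e-11·(0.000166841)^1.6180 = 7.326e-11·7.72122e-07 ≈ 5.657e-17.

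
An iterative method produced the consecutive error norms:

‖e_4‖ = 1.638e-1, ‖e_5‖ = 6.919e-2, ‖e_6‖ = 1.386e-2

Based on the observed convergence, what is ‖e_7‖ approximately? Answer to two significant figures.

First estimate the order: p ≈ ln(‖e_6‖/‖e_5‖) / ln(‖e_5‖/‖e_4‖) = ln(1.386e-2/6.919e-2)/ln(6.919e-2/1.638e-1) = ln(0.200318)/ln(0.422405) ≈ 1.8657.
Then ‖e_7‖ ≈ ‖e_6‖·(‖e_6‖/‖e_5‖)^p = 1.386e-2·(0.200318)^1.8657 = 1.386e-2·0.0497988 ≈ 0.0006902.

6.9e-4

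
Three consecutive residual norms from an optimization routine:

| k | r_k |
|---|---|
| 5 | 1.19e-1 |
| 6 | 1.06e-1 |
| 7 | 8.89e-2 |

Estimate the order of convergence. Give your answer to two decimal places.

p ≈ ln(r_7/r_6) / ln(r_6/r_5)
  = ln(8.89e-2/1.06e-1) / ln(1.06e-1/1.19e-1)
  = ln(0.838679) / ln(0.890756)
  = -0.17593 / -0.11568 ≈ 1.52083

1.52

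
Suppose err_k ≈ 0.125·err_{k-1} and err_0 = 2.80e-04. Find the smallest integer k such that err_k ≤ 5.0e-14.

After k steps, err_k ≈ 2.80e-04·0.125^k.
Need 0.125^k ≤ 5.0e-14/2.80e-04 = 1.78571e-10.
k ≥ ln(1.78571e-10)/ln(0.125) = -22.4460/-2.07944 = 10.794.
Smallest integer k = 11.

11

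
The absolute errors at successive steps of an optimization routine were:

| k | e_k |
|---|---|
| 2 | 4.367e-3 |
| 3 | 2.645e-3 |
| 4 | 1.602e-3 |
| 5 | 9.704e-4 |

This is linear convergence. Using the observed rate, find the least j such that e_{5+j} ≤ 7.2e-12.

38

Rate ρ ≈ e_5/e_4 = 9.704e-4/1.602e-3 = 0.6057.
After j more steps, e_{5+j} ≈ 9.704e-4·ρ^j; need ρ^j ≤ 7.2e-12/9.704e-4 = 7.41962e-09.
j ≥ ln(7.41962e-09)/ln(0.6057) = -18.7191/-0.50137 = 37.336.
So 38 more iterations are needed.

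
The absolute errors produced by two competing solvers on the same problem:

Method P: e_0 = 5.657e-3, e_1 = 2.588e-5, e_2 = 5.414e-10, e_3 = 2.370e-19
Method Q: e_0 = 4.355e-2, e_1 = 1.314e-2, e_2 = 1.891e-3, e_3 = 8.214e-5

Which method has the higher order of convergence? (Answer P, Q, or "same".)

Method P: p ≈ ln(2.370e-19/5.414e-10)/ln(5.414e-10/2.588e-5) ≈ 2.00.
Method Q: p ≈ ln(8.214e-5/1.891e-3)/ln(1.891e-3/1.314e-2) ≈ 1.62.
Method P has the higher order (≈2.0 vs ≈1.6).

P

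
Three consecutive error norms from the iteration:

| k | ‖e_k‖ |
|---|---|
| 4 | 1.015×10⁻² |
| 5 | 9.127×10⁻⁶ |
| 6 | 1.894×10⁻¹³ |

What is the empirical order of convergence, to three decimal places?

p ≈ ln(‖e_6‖/‖e_5‖) / ln(‖e_5‖/‖e_4‖)
  = ln(1.894×10⁻¹³/9.127×10⁻⁶) / ln(9.127×10⁻⁶/1.015×10⁻²)
  = ln(2.07516e-08) / ln(0.000899212)
  = -17.690642 / -7.013992 ≈ 2.522193

2.522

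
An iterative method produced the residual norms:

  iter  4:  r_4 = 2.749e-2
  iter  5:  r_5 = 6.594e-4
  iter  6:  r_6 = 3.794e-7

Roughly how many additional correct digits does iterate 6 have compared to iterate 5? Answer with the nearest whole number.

Digits gained ≈ log₁₀(r_5/r_6) = log₁₀(6.594e-4/3.794e-7) = log₁₀(1738.01) ≈ 3.240.

3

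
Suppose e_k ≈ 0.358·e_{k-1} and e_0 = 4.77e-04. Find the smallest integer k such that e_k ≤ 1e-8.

After k steps, e_k ≈ 4.77e-04·0.358^k.
Need 0.358^k ≤ 1e-8/4.77e-04 = 2.09644e-05.
k ≥ ln(2.09644e-05)/ln(0.358) = -10.7727/-1.02722 = 10.487.
Smallest integer k = 11.

11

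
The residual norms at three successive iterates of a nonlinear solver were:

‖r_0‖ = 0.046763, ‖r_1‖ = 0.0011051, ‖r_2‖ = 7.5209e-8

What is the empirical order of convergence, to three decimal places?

p ≈ ln(‖r_2‖/‖r_1‖) / ln(‖r_1‖/‖r_0‖)
  = ln(7.5209e-8/0.0011051) / ln(0.0011051/0.046763)
  = ln(6.80563e-05) / ln(0.0236319)
  = -9.595175 / -3.745158 ≈ 2.562021

2.562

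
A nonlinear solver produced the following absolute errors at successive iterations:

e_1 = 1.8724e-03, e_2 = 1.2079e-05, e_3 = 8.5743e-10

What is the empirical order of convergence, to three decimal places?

1.894

p ≈ ln(e_3/e_2) / ln(e_2/e_1)
  = ln(8.5743e-10/1.2079e-05) / ln(1.2079e-05/1.8724e-03)
  = ln(7.09852e-05) / ln(0.00645108)
  = -9.553039 / -5.043508 ≈ 1.894126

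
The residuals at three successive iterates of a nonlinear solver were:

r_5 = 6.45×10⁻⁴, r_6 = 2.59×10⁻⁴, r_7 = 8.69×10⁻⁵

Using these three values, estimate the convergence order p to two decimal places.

1.20

p ≈ ln(r_7/r_6) / ln(r_6/r_5)
  = ln(8.69×10⁻⁵/2.59×10⁻⁴) / ln(2.59×10⁻⁴/6.45×10⁻⁴)
  = ln(0.335521) / ln(0.40155)
  = -1.09207 / -0.91242 ≈ 1.19689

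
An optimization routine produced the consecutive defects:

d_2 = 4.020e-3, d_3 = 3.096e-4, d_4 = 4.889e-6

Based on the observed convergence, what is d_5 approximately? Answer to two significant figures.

First estimate the order: p ≈ ln(d_4/d_3) / ln(d_3/d_2) = ln(4.889e-6/3.096e-4)/ln(3.096e-4/4.020e-3) = ln(0.0157913)/ln(0.0770149) ≈ 1.6181.
Then d_5 ≈ d_4·(d_4/d_3)^p = 4.889e-6·(0.0157913)^1.6181 = 4.889e-6·0.00121579 ≈ 5.944e-09.

5.9e-9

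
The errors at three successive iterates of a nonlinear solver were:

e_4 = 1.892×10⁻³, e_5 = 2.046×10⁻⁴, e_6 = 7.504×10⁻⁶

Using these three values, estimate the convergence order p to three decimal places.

1.486

p ≈ ln(e_6/e_5) / ln(e_5/e_4)
  = ln(7.504×10⁻⁶/2.046×10⁻⁴) / ln(2.046×10⁻⁴/1.892×10⁻³)
  = ln(0.0366764) / ln(0.10814)
  = -3.305622 / -2.224329 ≈ 1.486121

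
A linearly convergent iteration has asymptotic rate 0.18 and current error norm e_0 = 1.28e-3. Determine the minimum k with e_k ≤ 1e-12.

13

After k steps, e_k ≈ 1.28e-3·0.18^k.
Need 0.18^k ≤ 1e-12/1.28e-3 = 7.8125e-10.
k ≥ ln(7.8125e-10)/ln(0.18) = -20.9701/-1.71480 = 12.229.
Smallest integer k = 13.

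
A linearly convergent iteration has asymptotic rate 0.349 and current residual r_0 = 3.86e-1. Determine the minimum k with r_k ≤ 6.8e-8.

After k steps, r_k ≈ 3.86e-1·0.349^k.
Need 0.349^k ≤ 6.8e-8/3.86e-1 = 1.76166e-07.
k ≥ ln(1.76166e-07)/ln(0.349) = -15.5518/-1.05268 = 14.774.
Smallest integer k = 15.

15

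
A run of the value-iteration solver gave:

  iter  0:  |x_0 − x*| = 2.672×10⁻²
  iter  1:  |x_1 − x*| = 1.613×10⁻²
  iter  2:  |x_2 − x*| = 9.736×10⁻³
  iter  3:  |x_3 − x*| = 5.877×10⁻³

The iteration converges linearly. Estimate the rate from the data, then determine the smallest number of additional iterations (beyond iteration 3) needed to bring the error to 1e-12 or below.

45

Rate ρ ≈ |x_3 − x*|/|x_2 − x*| = 5.877×10⁻³/9.736×10⁻³ = 0.6036.
After j more steps, |x_{3+j} − x*| ≈ 5.877×10⁻³·ρ^j; need ρ^j ≤ 1e-12/5.877×10⁻³ = 1.70155e-10.
j ≥ ln(1.70155e-10)/ln(0.6036) = -22.4943/-0.50484 = 44.557.
So 45 more iterations are needed.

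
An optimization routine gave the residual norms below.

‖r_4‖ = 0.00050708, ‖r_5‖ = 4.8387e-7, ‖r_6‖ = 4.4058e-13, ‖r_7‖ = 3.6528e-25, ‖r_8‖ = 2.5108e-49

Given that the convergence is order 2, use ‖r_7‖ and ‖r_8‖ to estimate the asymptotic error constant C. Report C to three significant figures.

C ≈ ‖r_8‖ / ‖r_7‖^2
  = 2.5108e-49 / (3.6528e-25)^2
  = 2.5108e-49 / 1.33429e-49 ≈ 1.8817

1.88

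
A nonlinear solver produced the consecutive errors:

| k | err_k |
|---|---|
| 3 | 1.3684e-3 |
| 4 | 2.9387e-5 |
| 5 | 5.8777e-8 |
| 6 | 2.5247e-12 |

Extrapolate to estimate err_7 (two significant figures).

2.2e-19

First estimate the order: p ≈ ln(err_6/err_5) / ln(err_5/err_4) = ln(2.5247e-12/5.8777e-8)/ln(5.8777e-8/2.9387e-5) = ln(4.29539e-05)/ln(0.0020001) ≈ 1.6180.
Then err_7 ≈ err_6·(err_6/err_5)^p = 2.5247e-12·(4.29539e-05)^1.6180 = 2.5247e-12·8.59406e-08 ≈ 2.17e-19.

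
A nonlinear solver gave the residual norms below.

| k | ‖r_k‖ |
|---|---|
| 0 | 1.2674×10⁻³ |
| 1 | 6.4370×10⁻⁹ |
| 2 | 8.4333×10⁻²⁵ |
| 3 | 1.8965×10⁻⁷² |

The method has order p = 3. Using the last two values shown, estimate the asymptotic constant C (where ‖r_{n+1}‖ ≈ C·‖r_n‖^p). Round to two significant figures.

C ≈ ‖r_3‖ / ‖r_2‖^3
  = 1.8965×10⁻⁷² / (8.4333×10⁻²⁵)^3
  = 1.8965×10⁻⁷² / 5.99781e-73 ≈ 3.162

3.2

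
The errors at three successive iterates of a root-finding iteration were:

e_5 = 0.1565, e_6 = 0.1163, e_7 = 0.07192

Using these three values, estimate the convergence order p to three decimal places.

1.619

p ≈ ln(e_7/e_6) / ln(e_6/e_5)
  = ln(0.07192/0.1163) / ln(0.1163/0.1565)
  = ln(0.618401) / ln(0.743131)
  = -0.480618 / -0.296883 ≈ 1.618880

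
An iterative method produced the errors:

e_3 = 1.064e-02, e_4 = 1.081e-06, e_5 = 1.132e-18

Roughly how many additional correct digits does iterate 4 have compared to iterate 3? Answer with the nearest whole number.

Digits gained ≈ log₁₀(e_3/e_4) = log₁₀(1.064e-02/1.081e-06) = log₁₀(9842.74) ≈ 3.993.

4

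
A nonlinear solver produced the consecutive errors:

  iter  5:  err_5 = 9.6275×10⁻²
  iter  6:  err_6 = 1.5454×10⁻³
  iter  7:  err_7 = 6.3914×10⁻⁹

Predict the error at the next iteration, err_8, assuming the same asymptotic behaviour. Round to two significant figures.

4.5e-25

First estimate the order: p ≈ ln(err_7/err_6) / ln(err_6/err_5) = ln(6.3914×10⁻⁹/1.5454×10⁻³)/ln(1.5454×10⁻³/9.6275×10⁻²) = ln(4.13576e-06)/ln(0.0160519) ≈ 3.0000.
Then err_8 ≈ err_7·(err_7/err_6)^p = 6.3914×10⁻⁹·(4.13576e-06)^3.0000 = 6.3914×10⁻⁹·7.07402e-17 ≈ 4.521e-25.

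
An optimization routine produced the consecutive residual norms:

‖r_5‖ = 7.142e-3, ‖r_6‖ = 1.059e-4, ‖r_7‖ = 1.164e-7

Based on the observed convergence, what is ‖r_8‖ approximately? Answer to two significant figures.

1.9e-12

First estimate the order: p ≈ ln(‖r_7‖/‖r_6‖) / ln(‖r_6‖/‖r_5‖) = ln(1.164e-7/1.059e-4)/ln(1.059e-4/7.142e-3) = ln(0.00109915)/ln(0.0148278) ≈ 1.6179.
Then ‖r_8‖ ≈ ‖r_7‖·(‖r_7‖/‖r_6‖)^p = 1.164e-7·(0.00109915)^1.6179 = 1.164e-7·1.63202e-05 ≈ 1.9e-12.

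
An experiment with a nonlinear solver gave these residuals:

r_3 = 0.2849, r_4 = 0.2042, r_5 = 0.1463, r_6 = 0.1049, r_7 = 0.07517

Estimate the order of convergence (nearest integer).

1

Consecutive ratios: r_7/r_6 = 0.07517/0.1049 = 0.716587, r_6/r_5 = 0.1049/0.1463 = 0.71702.
p ≈ ln(0.716587)/ln(0.71702) = -0.3333/-0.3327 ≈ 1.00.
So the convergence is linear (order 1).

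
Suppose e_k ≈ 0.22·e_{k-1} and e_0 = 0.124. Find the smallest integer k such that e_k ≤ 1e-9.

After k steps, e_k ≈ 0.124·0.22^k.
Need 0.22^k ≤ 1e-9/0.124 = 8.06452e-09.
k ≥ ln(8.06452e-09)/ln(0.22) = -18.6358/-1.51413 = 12.308.
Smallest integer k = 13.

13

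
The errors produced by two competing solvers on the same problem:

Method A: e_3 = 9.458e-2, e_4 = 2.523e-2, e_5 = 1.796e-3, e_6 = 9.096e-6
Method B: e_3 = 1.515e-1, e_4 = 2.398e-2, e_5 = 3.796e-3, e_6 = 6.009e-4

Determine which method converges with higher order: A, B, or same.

A

Method A: p ≈ ln(9.096e-6/1.796e-3)/ln(1.796e-3/2.523e-2) ≈ 2.00.
Method B: p ≈ ln(6.009e-4/3.796e-3)/ln(3.796e-3/2.398e-2) ≈ 1.00.
Method A has the higher order (≈2.0 vs ≈1.0).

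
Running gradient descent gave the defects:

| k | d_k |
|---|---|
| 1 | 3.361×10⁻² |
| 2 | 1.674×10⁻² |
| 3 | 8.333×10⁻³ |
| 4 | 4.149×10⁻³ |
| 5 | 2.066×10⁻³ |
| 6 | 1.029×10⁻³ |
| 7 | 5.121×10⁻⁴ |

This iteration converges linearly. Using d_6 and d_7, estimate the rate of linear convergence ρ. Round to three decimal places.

ρ ≈ d_7/d_6 = 5.121×10⁻⁴/1.029×10⁻³ = 0.49767

0.498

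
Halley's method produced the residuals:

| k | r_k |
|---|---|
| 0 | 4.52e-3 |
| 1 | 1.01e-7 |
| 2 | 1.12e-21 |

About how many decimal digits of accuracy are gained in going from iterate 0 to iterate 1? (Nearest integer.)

5

Digits gained ≈ log₁₀(r_0/r_1) = log₁₀(4.52e-3/1.01e-7) = log₁₀(44752.5) ≈ 4.651.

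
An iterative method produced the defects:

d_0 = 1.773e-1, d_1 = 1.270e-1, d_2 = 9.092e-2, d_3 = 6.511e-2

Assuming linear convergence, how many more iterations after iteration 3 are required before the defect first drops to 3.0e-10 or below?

Rate ρ ≈ d_3/d_2 = 6.511e-2/9.092e-2 = 0.7161.
After j more steps, d_{3+j} ≈ 6.511e-2·ρ^j; need ρ^j ≤ 3.0e-10/6.511e-2 = 4.60759e-09.
j ≥ ln(4.60759e-09)/ln(0.7161) = -19.1956/-0.33394 = 57.482.
So 58 more iterations are needed.

58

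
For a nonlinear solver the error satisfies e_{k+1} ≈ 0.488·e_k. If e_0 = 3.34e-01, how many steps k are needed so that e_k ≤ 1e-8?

After k steps, e_k ≈ 3.34e-01·0.488^k.
Need 0.488^k ≤ 1e-8/3.34e-01 = 2.99401e-08.
k ≥ ln(2.99401e-08)/ln(0.488) = -17.3241/-0.71744 = 24.147.
Smallest integer k = 25.

25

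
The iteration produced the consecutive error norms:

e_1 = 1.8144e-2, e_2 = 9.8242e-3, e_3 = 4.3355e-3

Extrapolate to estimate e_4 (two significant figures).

First estimate the order: p ≈ ln(e_3/e_2) / ln(e_2/e_1) = ln(4.3355e-3/9.8242e-3)/ln(9.8242e-3/1.8144e-2) = ln(0.441308)/ln(0.541457) ≈ 1.3334.
Then e_4 ≈ e_3·(e_3/e_2)^p = 4.3355e-3·(0.441308)^1.3334 = 4.3355e-3·0.335969 ≈ 0.001457.

1.5e-3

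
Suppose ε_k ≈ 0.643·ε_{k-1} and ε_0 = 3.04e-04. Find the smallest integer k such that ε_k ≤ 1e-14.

55

After k steps, ε_k ≈ 3.04e-04·0.643^k.
Need 0.643^k ≤ 1e-14/3.04e-04 = 3.28947e-11.
k ≥ ln(3.28947e-11)/ln(0.643) = -24.1377/-0.44161 = 54.658.
Smallest integer k = 55.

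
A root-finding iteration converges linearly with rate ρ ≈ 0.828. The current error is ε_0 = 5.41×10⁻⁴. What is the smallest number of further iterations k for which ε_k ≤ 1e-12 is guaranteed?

107

After k steps, ε_k ≈ 5.41×10⁻⁴·0.828^k.
Need 0.828^k ≤ 1e-12/5.41×10⁻⁴ = 1.84843e-09.
k ≥ ln(1.84843e-09)/ln(0.828) = -20.1089/-0.18874 = 106.543.
Smallest integer k = 107.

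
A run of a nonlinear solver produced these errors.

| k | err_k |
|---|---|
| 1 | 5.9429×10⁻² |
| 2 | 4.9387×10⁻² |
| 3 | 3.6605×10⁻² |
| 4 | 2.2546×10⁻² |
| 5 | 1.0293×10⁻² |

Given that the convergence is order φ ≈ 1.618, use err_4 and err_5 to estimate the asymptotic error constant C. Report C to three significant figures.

4.76

C ≈ err_5 / err_4^1.618
  = 1.0293×10⁻² / (2.2546×10⁻²)^1.618
  = 1.0293×10⁻² / 0.00216405 ≈ 4.7564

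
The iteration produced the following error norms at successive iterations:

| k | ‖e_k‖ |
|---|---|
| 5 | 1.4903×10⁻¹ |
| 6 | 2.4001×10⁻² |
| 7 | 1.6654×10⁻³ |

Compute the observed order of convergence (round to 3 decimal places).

p ≈ ln(‖e_7‖/‖e_6‖) / ln(‖e_6‖/‖e_5‖)
  = ln(1.6654×10⁻³/2.4001×10⁻²) / ln(2.4001×10⁻²/1.4903×10⁻¹)
  = ln(0.0693888) / ln(0.161048)
  = -2.668030 / -1.826053 ≈ 1.461091

1.461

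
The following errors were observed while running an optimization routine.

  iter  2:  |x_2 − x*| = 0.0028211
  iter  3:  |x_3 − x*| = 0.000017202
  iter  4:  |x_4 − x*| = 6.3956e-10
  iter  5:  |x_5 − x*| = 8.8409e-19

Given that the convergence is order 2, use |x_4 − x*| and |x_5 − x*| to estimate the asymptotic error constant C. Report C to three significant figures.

C ≈ |x_5 − x*| / |x_4 − x*|^2
  = 8.8409e-19 / (6.3956e-10)^2
  = 8.8409e-19 / 4.09037e-19 ≈ 2.1614

2.16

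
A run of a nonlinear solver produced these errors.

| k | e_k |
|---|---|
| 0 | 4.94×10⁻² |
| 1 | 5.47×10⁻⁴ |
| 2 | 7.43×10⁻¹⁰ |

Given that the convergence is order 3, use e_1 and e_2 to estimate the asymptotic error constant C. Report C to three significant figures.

4.54

C ≈ e_2 / e_1^3
  = 7.43×10⁻¹⁰ / (5.47×10⁻⁴)^3
  = 7.43×10⁻¹⁰ / 1.63667e-10 ≈ 4.5397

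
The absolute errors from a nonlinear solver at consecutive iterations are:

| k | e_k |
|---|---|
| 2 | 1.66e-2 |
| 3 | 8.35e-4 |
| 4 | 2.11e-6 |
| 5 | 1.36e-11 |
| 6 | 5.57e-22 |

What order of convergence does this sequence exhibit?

2

Consecutive ratios: e_6/e_5 = 5.57e-22/1.36e-11 = 4.09559e-11, e_5/e_4 = 1.36e-11/2.11e-6 = 6.4455e-06.
p ≈ ln(4.09559e-11)/ln(6.4455e-06) = -23.9185/-11.9521 ≈ 2.00.
So the convergence is quadratic (order 2).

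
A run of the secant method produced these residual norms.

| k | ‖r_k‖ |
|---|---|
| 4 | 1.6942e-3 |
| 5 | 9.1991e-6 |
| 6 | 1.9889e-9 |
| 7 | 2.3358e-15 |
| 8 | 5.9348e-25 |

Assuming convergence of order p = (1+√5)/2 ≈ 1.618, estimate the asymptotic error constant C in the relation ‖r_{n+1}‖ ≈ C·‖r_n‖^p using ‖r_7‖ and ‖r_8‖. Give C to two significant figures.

0.28

C ≈ ‖r_8‖ / ‖r_7‖^1.618
  = 5.9348e-25 / (2.3358e-15)^1.618
  = 5.9348e-25 / 2.11899e-24 ≈ 0.28008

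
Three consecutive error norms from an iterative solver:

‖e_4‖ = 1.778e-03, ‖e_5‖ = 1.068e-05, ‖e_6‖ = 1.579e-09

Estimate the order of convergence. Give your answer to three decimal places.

p ≈ ln(‖e_6‖/‖e_5‖) / ln(‖e_5‖/‖e_4‖)
  = ln(1.579e-09/1.068e-05) / ln(1.068e-05/1.778e-03)
  = ln(0.000147846) / ln(0.00600675)
  = -8.819339 / -5.114871 ≈ 1.724254

1.724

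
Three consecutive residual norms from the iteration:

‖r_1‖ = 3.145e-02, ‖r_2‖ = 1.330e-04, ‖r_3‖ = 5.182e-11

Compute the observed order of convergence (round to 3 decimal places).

p ≈ ln(‖r_3‖/‖r_2‖) / ln(‖r_2‖/‖r_1‖)
  = ln(5.182e-11/1.330e-04) / ln(1.330e-04/3.145e-02)
  = ln(3.89624e-07) / ln(0.00422893)
  = -14.758084 / -5.465806 ≈ 2.700075

2.700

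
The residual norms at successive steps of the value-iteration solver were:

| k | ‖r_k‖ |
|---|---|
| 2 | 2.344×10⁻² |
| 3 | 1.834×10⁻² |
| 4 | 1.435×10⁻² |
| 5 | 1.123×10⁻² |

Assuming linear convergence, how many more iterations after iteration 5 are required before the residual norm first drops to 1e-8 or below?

Rate ρ ≈ ‖r_5‖/‖r_4‖ = 1.123×10⁻²/1.435×10⁻² = 0.7826.
After j more steps, ‖r_{5+j}‖ ≈ 1.123×10⁻²·ρ^j; need ρ^j ≤ 1e-8/1.123×10⁻² = 8.90472e-07.
j ≥ ln(8.90472e-07)/ln(0.7826) = -13.9315/-0.24513 = 56.833.
So 57 more iterations are needed.

57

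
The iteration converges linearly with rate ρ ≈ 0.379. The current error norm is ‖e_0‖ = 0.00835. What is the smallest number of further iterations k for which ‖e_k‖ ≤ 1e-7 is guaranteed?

12

After k steps, ‖e_k‖ ≈ 0.00835·0.379^k.
Need 0.379^k ≤ 1e-7/0.00835 = 1.1976e-05.
k ≥ ln(1.1976e-05)/ln(0.379) = -11.3326/-0.97022 = 11.680.
Smallest integer k = 12.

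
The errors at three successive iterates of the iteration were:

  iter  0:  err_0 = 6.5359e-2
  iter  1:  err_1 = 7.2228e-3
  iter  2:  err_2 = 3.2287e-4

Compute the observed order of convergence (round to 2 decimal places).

1.41

p ≈ ln(err_2/err_1) / ln(err_1/err_0)
  = ln(3.2287e-4/7.2228e-3) / ln(7.2228e-3/6.5359e-2)
  = ln(0.0447015) / ln(0.11051)
  = -3.10775 / -2.20265 ≈ 1.41091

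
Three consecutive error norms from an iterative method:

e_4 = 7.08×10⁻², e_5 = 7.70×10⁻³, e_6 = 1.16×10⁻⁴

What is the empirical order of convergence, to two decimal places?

1.89

p ≈ ln(e_6/e_5) / ln(e_5/e_4)
  = ln(1.16×10⁻⁴/7.70×10⁻³) / ln(7.70×10⁻³/7.08×10⁻²)
  = ln(0.0150649) / ln(0.108757)
  = -4.19539 / -2.21864 ≈ 1.89097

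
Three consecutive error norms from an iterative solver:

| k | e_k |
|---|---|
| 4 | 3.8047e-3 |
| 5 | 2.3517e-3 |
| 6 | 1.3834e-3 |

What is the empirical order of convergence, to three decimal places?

p ≈ ln(e_6/e_5) / ln(e_5/e_4)
  = ln(1.3834e-3/2.3517e-3) / ln(2.3517e-3/3.8047e-3)
  = ln(0.588255) / ln(0.618104)
  = -0.530595 / -0.481099 ≈ 1.102881

1.103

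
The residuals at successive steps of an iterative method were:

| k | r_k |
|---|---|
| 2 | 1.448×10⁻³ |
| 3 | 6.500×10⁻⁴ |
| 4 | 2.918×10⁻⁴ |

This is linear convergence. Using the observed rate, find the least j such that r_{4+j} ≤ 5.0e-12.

23

Rate ρ ≈ r_4/r_3 = 2.918×10⁻⁴/6.500×10⁻⁴ = 0.4489.
After j more steps, r_{4+j} ≈ 2.918×10⁻⁴·ρ^j; need ρ^j ≤ 5.0e-12/2.918×10⁻⁴ = 1.7135e-08.
j ≥ ln(1.7135e-08)/ln(0.4489) = -17.8821/-0.80096 = 22.326.
So 23 more iterations are needed.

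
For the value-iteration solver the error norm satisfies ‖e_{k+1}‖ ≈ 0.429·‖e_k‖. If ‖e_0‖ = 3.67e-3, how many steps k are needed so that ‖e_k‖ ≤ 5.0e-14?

30

After k steps, ‖e_k‖ ≈ 3.67e-3·0.429^k.
Need 0.429^k ≤ 5.0e-14/3.67e-3 = 1.3624e-11.
k ≥ ln(1.3624e-11)/ln(0.429) = -25.0192/-0.84630 = 29.563.
Smallest integer k = 30.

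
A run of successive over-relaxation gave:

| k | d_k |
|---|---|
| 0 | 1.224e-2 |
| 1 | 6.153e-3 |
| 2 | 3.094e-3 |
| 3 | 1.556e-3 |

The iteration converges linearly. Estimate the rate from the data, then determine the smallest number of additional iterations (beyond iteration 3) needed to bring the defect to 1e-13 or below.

35

Rate ρ ≈ d_3/d_2 = 1.556e-3/3.094e-3 = 0.5029.
After j more steps, d_{3+j} ≈ 1.556e-3·ρ^j; need ρ^j ≤ 1e-13/1.556e-3 = 6.42674e-11.
j ≥ ln(6.42674e-11)/ln(0.5029) = -23.4680/-0.68736 = 34.142.
So 35 more iterations are needed.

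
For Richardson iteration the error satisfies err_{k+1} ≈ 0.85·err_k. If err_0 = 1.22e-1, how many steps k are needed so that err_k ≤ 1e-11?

143

After k steps, err_k ≈ 1.22e-1·0.85^k.
Need 0.85^k ≤ 1e-11/1.22e-1 = 8.19672e-11.
k ≥ ln(8.19672e-11)/ln(0.85) = -23.2247/-0.16252 = 142.904.
Smallest integer k = 143.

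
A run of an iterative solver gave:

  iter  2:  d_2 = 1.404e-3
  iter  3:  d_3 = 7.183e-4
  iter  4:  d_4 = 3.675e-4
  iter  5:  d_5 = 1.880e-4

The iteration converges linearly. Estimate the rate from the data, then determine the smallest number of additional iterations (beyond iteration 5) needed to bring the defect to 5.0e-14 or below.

33

Rate ρ ≈ d_5/d_4 = 1.880e-4/3.675e-4 = 0.5116.
After j more steps, d_{5+j} ≈ 1.880e-4·ρ^j; need ρ^j ≤ 5.0e-14/1.880e-4 = 2.65957e-10.
j ≥ ln(2.65957e-10)/ln(0.5116) = -22.0477/-0.67021 = 32.897.
So 33 more iterations are needed.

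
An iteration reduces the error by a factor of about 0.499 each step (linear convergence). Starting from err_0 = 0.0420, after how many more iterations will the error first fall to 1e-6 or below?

16

After k steps, err_k ≈ 0.0420·0.499^k.
Need 0.499^k ≤ 1e-6/0.0420 = 2.38095e-05.
k ≥ ln(2.38095e-05)/ln(0.499) = -10.6454/-0.69515 = 15.314.
Smallest integer k = 16.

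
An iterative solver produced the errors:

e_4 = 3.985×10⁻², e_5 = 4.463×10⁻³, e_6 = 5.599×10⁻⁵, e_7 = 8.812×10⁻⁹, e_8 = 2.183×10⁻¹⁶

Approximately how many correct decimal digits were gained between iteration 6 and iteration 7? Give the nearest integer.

4

Digits gained ≈ log₁₀(e_6/e_7) = log₁₀(5.599×10⁻⁵/8.812×10⁻⁹) = log₁₀(6353.84) ≈ 3.803.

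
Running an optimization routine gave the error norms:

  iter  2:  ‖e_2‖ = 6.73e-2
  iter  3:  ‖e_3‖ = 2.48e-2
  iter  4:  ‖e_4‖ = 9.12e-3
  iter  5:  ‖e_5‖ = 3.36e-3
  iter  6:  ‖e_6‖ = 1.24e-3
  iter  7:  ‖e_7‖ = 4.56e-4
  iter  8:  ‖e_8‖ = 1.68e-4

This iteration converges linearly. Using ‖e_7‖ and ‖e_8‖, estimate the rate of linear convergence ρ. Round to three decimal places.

0.368

ρ ≈ ‖e_8‖/‖e_7‖ = 1.68e-4/4.56e-4 = 0.36842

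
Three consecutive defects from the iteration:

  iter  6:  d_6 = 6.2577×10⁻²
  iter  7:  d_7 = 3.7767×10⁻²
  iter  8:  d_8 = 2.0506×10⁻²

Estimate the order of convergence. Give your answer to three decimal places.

1.209

p ≈ ln(d_8/d_7) / ln(d_7/d_6)
  = ln(2.0506×10⁻²/3.7767×10⁻²) / ln(3.7767×10⁻²/6.2577×10⁻²)
  = ln(0.542961) / ln(0.603528)
  = -0.610718 / -0.504963 ≈ 1.209431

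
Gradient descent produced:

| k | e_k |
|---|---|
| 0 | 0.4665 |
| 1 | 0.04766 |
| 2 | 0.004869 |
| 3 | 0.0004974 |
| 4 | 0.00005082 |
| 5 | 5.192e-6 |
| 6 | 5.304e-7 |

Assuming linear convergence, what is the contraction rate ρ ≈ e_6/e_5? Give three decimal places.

ρ ≈ e_6/e_5 = 5.304e-7/5.192e-6 = 0.10216

0.102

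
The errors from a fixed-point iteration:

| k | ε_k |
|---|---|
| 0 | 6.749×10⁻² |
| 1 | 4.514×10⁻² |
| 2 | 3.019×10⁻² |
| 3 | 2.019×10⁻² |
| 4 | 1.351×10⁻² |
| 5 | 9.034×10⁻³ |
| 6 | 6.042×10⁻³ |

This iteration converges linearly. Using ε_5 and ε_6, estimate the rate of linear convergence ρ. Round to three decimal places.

ρ ≈ ε_6/ε_5 = 6.042×10⁻³/9.034×10⁻³ = 0.66881

0.669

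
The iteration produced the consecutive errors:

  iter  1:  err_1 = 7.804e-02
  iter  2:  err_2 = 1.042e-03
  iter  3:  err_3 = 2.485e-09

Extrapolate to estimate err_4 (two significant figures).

First estimate the order: p ≈ ln(err_3/err_2) / ln(err_2/err_1) = ln(2.485e-09/1.042e-03)/ln(1.042e-03/7.804e-02) = ln(2.38484e-06)/ln(0.0133521) ≈ 2.9996.
Then err_4 ≈ err_3·(err_3/err_2)^p = 2.485e-09·(2.38484e-06)^2.9996 = 2.485e-09·1.36341e-17 ≈ 3.388e-26.

3.4e-26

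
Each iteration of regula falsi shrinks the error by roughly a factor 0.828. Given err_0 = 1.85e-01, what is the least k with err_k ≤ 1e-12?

138

After k steps, err_k ≈ 1.85e-01·0.828^k.
Need 0.828^k ≤ 1e-12/1.85e-01 = 5.40541e-12.
k ≥ ln(5.40541e-12)/ln(0.828) = -25.9436/-0.18874 = 137.457.
Smallest integer k = 138.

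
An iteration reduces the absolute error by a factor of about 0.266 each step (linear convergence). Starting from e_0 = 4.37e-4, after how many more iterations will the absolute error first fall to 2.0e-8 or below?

After k steps, e_k ≈ 4.37e-4·0.266^k.
Need 0.266^k ≤ 2.0e-8/4.37e-4 = 4.57666e-05.
k ≥ ln(4.57666e-05)/ln(0.266) = -9.9920/-1.32426 = 7.545.
Smallest integer k = 8.

8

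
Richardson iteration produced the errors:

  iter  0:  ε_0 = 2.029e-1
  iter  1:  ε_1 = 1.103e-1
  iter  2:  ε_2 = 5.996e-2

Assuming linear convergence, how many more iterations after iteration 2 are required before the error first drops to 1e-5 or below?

Rate ρ ≈ ε_2/ε_1 = 5.996e-2/1.103e-1 = 0.5436.
After j more steps, ε_{2+j} ≈ 5.996e-2·ρ^j; need ρ^j ≤ 1e-5/5.996e-2 = 0.000166778.
j ≥ ln(0.000166778)/ln(0.5436) = -8.6988/-0.60954 = 14.271.
So 15 more iterations are needed.

15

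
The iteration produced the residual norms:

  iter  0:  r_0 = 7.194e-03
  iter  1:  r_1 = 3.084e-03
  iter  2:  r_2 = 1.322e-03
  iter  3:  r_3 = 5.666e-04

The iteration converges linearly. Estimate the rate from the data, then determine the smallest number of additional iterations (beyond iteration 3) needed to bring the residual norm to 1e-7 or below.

Rate ρ ≈ r_3/r_2 = 5.666e-04/1.322e-03 = 0.4286.
After j more steps, r_{3+j} ≈ 5.666e-04·ρ^j; need ρ^j ≤ 1e-7/5.666e-04 = 0.000176491.
j ≥ ln(0.000176491)/ln(0.4286) = -8.6422/-0.84723 = 10.201.
So 11 more iterations are needed.

11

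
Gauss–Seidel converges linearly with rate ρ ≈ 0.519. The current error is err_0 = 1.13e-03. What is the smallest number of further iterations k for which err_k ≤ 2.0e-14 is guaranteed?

38

After k steps, err_k ≈ 1.13e-03·0.519^k.
Need 0.519^k ≤ 2.0e-14/1.13e-03 = 1.76991e-11.
k ≥ ln(1.76991e-11)/ln(0.519) = -24.7575/-0.65585 = 37.749.
Smallest integer k = 38.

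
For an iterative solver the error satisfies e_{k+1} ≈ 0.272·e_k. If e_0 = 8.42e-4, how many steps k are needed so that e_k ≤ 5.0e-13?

After k steps, e_k ≈ 8.42e-4·0.272^k.
Need 0.272^k ≤ 5.0e-13/8.42e-4 = 5.93824e-10.
k ≥ ln(5.93824e-10)/ln(0.272) = -21.2444/-1.30195 = 16.317.
Smallest integer k = 17.

17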